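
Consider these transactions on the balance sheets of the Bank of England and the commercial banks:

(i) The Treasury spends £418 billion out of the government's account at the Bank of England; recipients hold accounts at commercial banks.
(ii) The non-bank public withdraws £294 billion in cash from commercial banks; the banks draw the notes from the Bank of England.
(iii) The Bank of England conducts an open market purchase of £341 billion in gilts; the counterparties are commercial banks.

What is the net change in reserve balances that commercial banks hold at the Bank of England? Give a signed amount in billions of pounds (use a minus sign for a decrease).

Bank of England balance sheet:
  Assets:      Securities +£341B
  Liabilities: Bank reserves +£465B, Currency in circulation +£294B, Government deposits −£418B
So the change in reserve balances that commercial banks hold at the Bank of England is +£465 billion.

+£465 billion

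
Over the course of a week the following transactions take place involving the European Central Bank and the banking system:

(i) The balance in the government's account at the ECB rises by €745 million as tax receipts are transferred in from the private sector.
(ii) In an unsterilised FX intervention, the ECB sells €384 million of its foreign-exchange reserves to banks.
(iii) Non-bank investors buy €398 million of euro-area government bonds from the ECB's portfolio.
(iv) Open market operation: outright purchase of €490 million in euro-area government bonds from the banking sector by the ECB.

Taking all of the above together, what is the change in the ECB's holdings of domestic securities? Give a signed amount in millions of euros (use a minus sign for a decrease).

+€92 million

Government account inflow €745 million: the ECB's securities portfolio is untouched → 0.
FX sale €384 million: the ECB's securities portfolio is untouched → 0.
Asset sale (to non-banks) €398 million: securities removed from the ECB's portfolio → −€398M.
OMO purchase (from banks) €490 million: securities added to the ECB's portfolio → +€490M.
Net: 0 + 0 − 398 + 490 = +€92 million.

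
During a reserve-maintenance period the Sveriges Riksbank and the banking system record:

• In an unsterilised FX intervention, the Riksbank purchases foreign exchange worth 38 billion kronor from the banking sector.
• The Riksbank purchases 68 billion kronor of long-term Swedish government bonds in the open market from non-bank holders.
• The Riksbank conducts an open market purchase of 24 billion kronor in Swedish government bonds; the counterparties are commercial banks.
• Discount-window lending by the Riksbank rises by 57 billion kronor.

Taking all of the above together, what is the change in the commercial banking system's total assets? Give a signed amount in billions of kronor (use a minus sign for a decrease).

+125 billion

FX purchase 38 billion kronor: just an asset swap on bank balance sheets → 0.
Asset purchase (from non-banks) 68 billion kronor: bank balance sheets expand → +68B.
OMO purchase (from banks) 24 billion kronor: just an asset swap on bank balance sheets → 0.
Discount-window loan 57 billion kronor: bank balance sheets expand → +57B.
Net: 0 + 68 + 0 + 57 = +125 billion.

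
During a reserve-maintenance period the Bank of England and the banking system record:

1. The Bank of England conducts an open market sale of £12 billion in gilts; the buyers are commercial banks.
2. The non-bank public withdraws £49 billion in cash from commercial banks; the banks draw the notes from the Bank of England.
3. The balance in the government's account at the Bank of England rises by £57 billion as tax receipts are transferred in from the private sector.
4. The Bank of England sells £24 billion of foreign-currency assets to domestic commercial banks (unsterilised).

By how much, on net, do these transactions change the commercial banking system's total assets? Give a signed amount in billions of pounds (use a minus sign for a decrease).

OMO sale (to banks) £12 billion: just an asset swap on bank balance sheets → 0.
Currency withdrawal £49 billion: bank balance sheets shrink → −£49B.
Government account inflow £57 billion: bank balance sheets shrink → −£57B.
FX sale £24 billion: just an asset swap on bank balance sheets → 0.
Net: 0 − 49 − 57 + 0 = -£106 billion.

-£106 billion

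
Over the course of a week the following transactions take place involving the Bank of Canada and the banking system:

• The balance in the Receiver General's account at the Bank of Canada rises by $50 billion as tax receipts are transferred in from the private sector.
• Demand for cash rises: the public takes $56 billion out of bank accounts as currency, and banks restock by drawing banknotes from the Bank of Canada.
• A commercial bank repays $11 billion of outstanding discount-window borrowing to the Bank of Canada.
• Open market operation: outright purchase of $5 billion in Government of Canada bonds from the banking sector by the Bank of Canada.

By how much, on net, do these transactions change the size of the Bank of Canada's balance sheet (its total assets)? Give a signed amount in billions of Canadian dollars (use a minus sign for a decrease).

-$6 billion

Government account inflow $50 billion: only the composition of liabilities changes → 0.
Currency withdrawal $56 billion: only the composition of liabilities changes → 0.
Discount-window repayment $11 billion: a Bank of Canada asset is shed → −$11B.
OMO purchase (from banks) $5 billion: a Bank of Canada asset is acquired → +$5B.
Net: 0 + 0 − 11 + 5 = -$6 billion.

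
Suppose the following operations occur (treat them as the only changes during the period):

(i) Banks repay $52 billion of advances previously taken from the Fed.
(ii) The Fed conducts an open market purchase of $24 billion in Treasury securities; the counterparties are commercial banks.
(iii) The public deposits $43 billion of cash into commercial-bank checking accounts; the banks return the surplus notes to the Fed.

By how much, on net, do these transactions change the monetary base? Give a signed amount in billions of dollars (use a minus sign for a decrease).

Discount-window repayment $52 billion: Fed balance sheet contracts → −$52B.
OMO purchase (from banks) $24 billion: Fed balance sheet expands → +$24B.
Currency deposit $43 billion: just a shift between currency and reserves — both are base money → 0.
Net: −52 + 24 + 0 = -$28 billion.

-$28 billion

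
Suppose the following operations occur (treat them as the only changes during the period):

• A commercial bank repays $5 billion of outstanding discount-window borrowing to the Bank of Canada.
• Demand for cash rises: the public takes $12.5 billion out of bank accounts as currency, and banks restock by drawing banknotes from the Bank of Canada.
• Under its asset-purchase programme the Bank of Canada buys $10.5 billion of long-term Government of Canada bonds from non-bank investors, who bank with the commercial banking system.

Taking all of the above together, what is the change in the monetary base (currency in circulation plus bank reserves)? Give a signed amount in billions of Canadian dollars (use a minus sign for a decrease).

+$5.5 billion

Discount-window repayment $5 billion: Bank of Canada balance sheet contracts → −$5B.
Currency withdrawal $12.5 billion: just a shift between currency and reserves — both are base money → 0.
Asset purchase (from non-banks) $10.5 billion: Bank of Canada balance sheet expands → +$10.5B.
Net: −5 + 0 + 10.5 = +$5.5 billion.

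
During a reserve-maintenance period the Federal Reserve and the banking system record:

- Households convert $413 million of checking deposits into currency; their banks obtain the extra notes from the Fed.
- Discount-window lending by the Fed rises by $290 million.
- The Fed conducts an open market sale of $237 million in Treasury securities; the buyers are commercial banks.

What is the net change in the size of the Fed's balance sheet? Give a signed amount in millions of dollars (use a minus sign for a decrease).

+$53 million

Currency withdrawal $413 million: only the composition of liabilities changes → 0.
Discount-window loan $290 million: a Fed asset is acquired → +$290M.
OMO sale (to banks) $237 million: a Fed asset is shed → −$237M.
Net: 0 + 290 − 237 = +$53 million.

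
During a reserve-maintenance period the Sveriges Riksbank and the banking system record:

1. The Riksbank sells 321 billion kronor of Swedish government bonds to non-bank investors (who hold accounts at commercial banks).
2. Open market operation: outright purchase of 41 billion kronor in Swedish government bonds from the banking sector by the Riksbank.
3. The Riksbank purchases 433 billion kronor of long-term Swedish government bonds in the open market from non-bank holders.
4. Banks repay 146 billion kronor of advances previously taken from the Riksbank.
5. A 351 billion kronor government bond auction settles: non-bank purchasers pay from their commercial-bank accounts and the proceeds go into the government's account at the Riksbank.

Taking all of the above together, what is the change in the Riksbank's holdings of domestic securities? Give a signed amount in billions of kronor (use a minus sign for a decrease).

+153 billion

Riksbank balance sheet:
  Assets:      Securities +153B, Loans to banks −146B
  Liabilities: Bank reserves −344B, Government deposits +351B
So the change in the Riksbank's holdings of domestic securities is +153 billion.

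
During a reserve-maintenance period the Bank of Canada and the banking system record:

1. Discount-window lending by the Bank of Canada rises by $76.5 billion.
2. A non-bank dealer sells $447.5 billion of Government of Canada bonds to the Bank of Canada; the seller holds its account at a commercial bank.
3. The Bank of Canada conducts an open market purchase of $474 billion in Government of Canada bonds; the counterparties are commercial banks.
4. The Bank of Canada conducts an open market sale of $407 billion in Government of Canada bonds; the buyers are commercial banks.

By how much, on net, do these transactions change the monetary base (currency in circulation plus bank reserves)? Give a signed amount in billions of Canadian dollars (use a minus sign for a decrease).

+$591 billion

Discount-window loan $76.5 billion: Bank of Canada balance sheet expands → +$76.5B.
Asset purchase (from non-banks) $447.5 billion: Bank of Canada balance sheet expands → +$447.5B.
OMO purchase (from banks) $474 billion: Bank of Canada balance sheet expands → +$474B.
OMO sale (to banks) $407 billion: Bank of Canada balance sheet contracts → −$407B.
Net: 76.5 + 447.5 + 474 − 407 = +$591 billion.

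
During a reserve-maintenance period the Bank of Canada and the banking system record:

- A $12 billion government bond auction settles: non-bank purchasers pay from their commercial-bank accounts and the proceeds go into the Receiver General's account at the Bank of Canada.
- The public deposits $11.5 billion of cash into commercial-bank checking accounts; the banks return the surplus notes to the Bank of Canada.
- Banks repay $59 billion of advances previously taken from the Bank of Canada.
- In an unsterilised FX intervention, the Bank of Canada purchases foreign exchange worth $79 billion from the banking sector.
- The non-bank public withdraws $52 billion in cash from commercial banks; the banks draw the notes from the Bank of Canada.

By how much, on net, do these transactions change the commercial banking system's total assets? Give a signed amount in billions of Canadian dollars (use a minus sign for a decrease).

Government account inflow $12 billion: bank balance sheets shrink → −$12B.
Currency deposit $11.5 billion: bank balance sheets expand → +$11.5B.
Discount-window repayment $59 billion: bank balance sheets shrink → −$59B.
FX purchase $79 billion: just an asset swap on bank balance sheets → 0.
Currency withdrawal $52 billion: bank balance sheets shrink → −$52B.
Net: −12 + 11.5 − 59 + 0 − 52 = -$111.5 billion.

-$111.5 billion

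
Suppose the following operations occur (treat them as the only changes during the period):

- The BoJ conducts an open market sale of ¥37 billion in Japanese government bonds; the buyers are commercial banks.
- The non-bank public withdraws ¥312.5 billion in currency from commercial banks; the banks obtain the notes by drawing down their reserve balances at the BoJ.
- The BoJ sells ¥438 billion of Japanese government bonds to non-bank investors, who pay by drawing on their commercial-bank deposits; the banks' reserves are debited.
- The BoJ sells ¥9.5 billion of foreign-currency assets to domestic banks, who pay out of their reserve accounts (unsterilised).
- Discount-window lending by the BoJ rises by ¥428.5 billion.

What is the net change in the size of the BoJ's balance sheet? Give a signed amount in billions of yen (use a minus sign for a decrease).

-¥56 billion

BoJ balance sheet:
  Assets:      Securities −¥475B, Loans to banks +¥428.5B, Foreign assets −¥9.5B
  Liabilities: Bank reserves −¥368.5B, Currency in circulation +¥312.5B
Commercial banking system:
  Assets:      Reserves at CB −¥368.5B, Securities +¥37B, Foreign assets +¥9.5B
  Liabilities: Checkable deposits −¥750.5B, Borrowings from CB +¥428.5B
Change in total BoJ assets = -¥56 billion.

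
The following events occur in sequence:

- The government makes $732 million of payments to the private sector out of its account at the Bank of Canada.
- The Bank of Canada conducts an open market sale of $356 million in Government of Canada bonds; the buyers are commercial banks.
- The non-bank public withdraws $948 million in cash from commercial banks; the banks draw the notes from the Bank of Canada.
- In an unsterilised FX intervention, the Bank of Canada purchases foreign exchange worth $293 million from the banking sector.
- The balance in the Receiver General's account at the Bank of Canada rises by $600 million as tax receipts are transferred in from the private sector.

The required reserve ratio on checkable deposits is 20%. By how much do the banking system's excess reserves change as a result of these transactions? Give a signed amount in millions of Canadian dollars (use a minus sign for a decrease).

-$715.8 million

Government spending $732 million: reserves +$732M, deposits +$732M.
OMO sale (to banks) $356 million: reserves −$356M, deposits 0.
Currency withdrawal $948 million: reserves −$948M, deposits −$948M.
FX purchase $293 million: reserves +$293M, deposits 0.
Government account inflow $600 million: reserves −$600M, deposits −$600M.
Totals: Δreserves = −$879M, Δdeposits = −$816M.
Δrequired reserves = 20% × −$816M = −$163.2M.
Δexcess reserves = Δreserves − Δrequired = −$879M − (−$163.2M) = -$715.8 million.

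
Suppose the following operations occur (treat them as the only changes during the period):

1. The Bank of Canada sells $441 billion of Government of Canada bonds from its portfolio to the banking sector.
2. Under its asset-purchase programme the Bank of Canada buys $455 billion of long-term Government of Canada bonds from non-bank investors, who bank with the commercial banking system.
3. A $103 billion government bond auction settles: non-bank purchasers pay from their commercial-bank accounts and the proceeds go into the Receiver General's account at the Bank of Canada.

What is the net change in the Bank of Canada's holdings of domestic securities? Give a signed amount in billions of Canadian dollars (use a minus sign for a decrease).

Bank of Canada balance sheet:
  Assets:      Securities +$14B
  Liabilities: Bank reserves −$89B, Government deposits +$103B
Commercial banking system:
  Assets:      Reserves at CB −$89B, Securities +$441B
  Liabilities: Checkable deposits +$352B
So the change in the Bank of Canada's holdings of domestic securities is +$14 billion.

+$14 billion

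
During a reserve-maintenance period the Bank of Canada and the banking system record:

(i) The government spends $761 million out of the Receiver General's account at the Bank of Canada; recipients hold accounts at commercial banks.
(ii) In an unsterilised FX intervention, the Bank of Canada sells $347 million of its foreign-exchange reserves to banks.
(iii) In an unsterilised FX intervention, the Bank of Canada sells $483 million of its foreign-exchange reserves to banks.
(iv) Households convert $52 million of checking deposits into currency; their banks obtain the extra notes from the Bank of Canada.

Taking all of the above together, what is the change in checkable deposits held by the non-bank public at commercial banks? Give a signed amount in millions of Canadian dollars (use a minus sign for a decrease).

+$709 million

Government spending $761 million: non-bank counterparties' bank balances rise → +$761M.
FX sale $347 million: the counterparty is a bank, so public deposits are unchanged → 0.
FX sale $483 million: the counterparty is a bank, so public deposits are unchanged → 0.
Currency withdrawal $52 million: non-bank counterparties' bank balances fall → −$52M.
Net: 761 + 0 + 0 − 52 = +$709 million.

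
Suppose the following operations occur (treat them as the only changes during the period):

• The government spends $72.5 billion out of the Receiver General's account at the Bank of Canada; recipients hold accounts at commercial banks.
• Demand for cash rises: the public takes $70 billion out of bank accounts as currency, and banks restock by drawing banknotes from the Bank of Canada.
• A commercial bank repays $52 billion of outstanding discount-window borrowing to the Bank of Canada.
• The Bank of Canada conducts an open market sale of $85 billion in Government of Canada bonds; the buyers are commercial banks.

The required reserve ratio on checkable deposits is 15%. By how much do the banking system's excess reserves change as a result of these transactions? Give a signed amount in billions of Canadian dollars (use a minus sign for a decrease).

-$134.875 billion

Government spending $72.5 billion: reserves +$72.5B, deposits +$72.5B.
Currency withdrawal $70 billion: reserves −$70B, deposits −$70B.
Discount-window repayment $52 billion: reserves −$52B, deposits 0.
OMO sale (to banks) $85 billion: reserves −$85B, deposits 0.
Totals: Δreserves = −$134.5B, Δdeposits = +$2.5B.
Δrequired reserves = 15% × +$2.5B = +$0.375B.
Δexcess reserves = Δreserves − Δrequired = −$134.5B − (+$0.375B) = -$134.875 billion.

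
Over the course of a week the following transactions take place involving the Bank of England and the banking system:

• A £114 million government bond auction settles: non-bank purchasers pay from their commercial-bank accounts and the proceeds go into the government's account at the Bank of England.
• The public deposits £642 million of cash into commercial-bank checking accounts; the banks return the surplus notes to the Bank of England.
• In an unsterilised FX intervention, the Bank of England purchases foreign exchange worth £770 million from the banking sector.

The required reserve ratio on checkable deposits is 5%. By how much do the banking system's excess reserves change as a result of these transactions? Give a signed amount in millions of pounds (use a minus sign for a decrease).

+£1271.6 million

Government account inflow £114 million: reserves −£114M, deposits −£114M.
Currency deposit £642 million: reserves +£642M, deposits +£642M.
FX purchase £770 million: reserves +£770M, deposits 0.
Totals: Δreserves = +£1298M, Δdeposits = +£528M.
Δrequired reserves = 5% × +£528M = +£26.4M.
Δexcess reserves = Δreserves − Δrequired = +£1298M − (+£26.4M) = +£1271.6 million.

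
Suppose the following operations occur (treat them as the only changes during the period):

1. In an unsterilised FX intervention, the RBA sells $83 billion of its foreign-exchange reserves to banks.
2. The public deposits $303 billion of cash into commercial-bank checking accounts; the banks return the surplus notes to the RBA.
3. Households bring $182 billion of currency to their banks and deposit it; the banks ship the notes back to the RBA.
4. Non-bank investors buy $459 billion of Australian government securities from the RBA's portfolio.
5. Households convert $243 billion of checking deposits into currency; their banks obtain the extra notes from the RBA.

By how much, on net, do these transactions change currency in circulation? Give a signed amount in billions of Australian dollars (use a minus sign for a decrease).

FX sale $83 billion: no currency enters or leaves circulation → 0.
Currency deposit $303 billion: notes return to the central bank → −$303B.
Currency deposit $182 billion: notes return to the central bank → −$182B.
Asset sale (to non-banks) $459 billion: no currency enters or leaves circulation → 0.
Currency withdrawal $243 billion: notes leave the central bank → +$243B.
Net: 0 − 303 − 182 + 0 + 243 = -$242 billion.

-$242 billion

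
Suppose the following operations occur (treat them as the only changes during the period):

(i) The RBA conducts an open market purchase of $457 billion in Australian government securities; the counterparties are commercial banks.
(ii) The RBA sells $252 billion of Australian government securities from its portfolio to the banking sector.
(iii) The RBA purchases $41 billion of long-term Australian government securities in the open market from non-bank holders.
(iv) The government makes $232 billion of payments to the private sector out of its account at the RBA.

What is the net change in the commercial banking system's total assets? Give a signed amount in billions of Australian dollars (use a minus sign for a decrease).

OMO purchase (from banks) $457 billion: just an asset swap on bank balance sheets → 0.
OMO sale (to banks) $252 billion: just an asset swap on bank balance sheets → 0.
Asset purchase (from non-banks) $41 billion: bank balance sheets expand → +$41B.
Government spending $232 billion: bank balance sheets expand → +$232B.
Net: 0 + 0 + 41 + 232 = +$273 billion.

+$273 billion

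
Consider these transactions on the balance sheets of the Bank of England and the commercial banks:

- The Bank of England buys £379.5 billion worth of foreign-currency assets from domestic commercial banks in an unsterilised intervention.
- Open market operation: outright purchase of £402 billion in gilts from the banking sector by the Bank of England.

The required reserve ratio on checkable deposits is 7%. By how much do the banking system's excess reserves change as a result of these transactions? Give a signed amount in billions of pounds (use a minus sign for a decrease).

FX purchase £379.5 billion: reserves +£379.5B, deposits 0.
OMO purchase (from banks) £402 billion: reserves +£402B, deposits 0.
Totals: Δreserves = +£781.5B, Δdeposits = 0.
Δrequired reserves = 7% × 0 = 0.
Δexcess reserves = Δreserves − Δrequired = +£781.5B − (0) = +£781.5 billion.

+£781.5 billion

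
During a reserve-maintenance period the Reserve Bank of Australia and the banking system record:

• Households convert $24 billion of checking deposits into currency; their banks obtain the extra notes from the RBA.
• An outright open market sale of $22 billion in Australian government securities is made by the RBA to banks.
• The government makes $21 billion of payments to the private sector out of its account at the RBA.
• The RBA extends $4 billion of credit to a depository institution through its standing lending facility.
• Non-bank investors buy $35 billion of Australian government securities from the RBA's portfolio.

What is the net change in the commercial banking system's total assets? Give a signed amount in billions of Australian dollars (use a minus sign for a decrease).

-$34 billion

Currency withdrawal $24 billion: bank balance sheets shrink → −$24B.
OMO sale (to banks) $22 billion: just an asset swap on bank balance sheets → 0.
Government spending $21 billion: bank balance sheets expand → +$21B.
Discount-window loan $4 billion: bank balance sheets expand → +$4B.
Asset sale (to non-banks) $35 billion: bank balance sheets shrink → −$35B.
Net: −24 + 0 + 21 + 4 − 35 = -$34 billion.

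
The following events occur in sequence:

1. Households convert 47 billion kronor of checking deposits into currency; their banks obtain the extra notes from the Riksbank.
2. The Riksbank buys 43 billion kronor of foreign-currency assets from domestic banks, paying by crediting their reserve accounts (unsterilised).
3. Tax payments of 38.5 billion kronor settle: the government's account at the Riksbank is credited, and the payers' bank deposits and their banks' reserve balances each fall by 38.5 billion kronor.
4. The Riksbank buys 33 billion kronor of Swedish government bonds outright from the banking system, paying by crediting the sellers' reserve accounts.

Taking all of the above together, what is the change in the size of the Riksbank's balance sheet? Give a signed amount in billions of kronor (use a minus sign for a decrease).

+76 billion

Currency withdrawal 47 billion kronor: only the composition of liabilities changes → 0.
FX purchase 43 billion kronor: a Riksbank asset is acquired → +43B.
Government account inflow 38.5 billion kronor: only the composition of liabilities changes → 0.
OMO purchase (from banks) 33 billion kronor: a Riksbank asset is acquired → +33B.
Net: 0 + 43 + 0 + 33 = +76 billion.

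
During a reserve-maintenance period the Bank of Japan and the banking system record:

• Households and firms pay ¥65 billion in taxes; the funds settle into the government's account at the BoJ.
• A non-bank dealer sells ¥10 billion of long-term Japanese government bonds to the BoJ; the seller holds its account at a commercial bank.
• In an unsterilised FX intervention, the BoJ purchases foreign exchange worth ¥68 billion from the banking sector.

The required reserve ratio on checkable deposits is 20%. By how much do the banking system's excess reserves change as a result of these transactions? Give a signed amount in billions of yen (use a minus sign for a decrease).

+¥24 billion

Government account inflow ¥65 billion: reserves −¥65B, deposits −¥65B.
Asset purchase (from non-banks) ¥10 billion: reserves +¥10B, deposits +¥10B.
FX purchase ¥68 billion: reserves +¥68B, deposits 0.
Totals: Δreserves = +¥13B, Δdeposits = −¥55B.
Δrequired reserves = 20% × −¥55B = −¥11B.
Δexcess reserves = Δreserves − Δrequired = +¥13B − (−¥11B) = +¥24 billion.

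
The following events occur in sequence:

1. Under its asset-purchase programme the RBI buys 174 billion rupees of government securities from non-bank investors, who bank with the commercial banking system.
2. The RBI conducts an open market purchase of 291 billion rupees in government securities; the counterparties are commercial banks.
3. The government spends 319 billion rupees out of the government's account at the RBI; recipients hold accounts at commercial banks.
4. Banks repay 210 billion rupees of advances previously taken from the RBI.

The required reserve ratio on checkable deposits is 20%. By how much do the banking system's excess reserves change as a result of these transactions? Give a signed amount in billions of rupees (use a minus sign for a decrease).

+475.4 billion

Asset purchase (from non-banks) 174 billion rupees: reserves +174B, deposits +174B.
OMO purchase (from banks) 291 billion rupees: reserves +291B, deposits 0.
Government spending 319 billion rupees: reserves +319B, deposits +319B.
Discount-window repayment 210 billion rupees: reserves −210B, deposits 0.
Totals: Δreserves = +574B, Δdeposits = +493B.
Δrequired reserves = 20% × +493B = +98.6B.
Δexcess reserves = Δreserves − Δrequired = +574B − (+98.6B) = +475.4 billion.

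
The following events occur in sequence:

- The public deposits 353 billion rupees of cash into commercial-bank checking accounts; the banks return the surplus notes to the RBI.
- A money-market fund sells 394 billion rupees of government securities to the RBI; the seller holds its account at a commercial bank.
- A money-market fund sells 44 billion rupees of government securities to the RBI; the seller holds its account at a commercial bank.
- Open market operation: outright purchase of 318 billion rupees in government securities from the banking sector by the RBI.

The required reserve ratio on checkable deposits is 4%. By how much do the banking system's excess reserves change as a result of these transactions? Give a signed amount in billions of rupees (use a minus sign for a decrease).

+1077.36 billion

Currency deposit 353 billion rupees: reserves +353B, deposits +353B.
Asset purchase (from non-banks) 394 billion rupees: reserves +394B, deposits +394B.
Asset purchase (from non-banks) 44 billion rupees: reserves +44B, deposits +44B.
OMO purchase (from banks) 318 billion rupees: reserves +318B, deposits 0.
Totals: Δreserves = +1109B, Δdeposits = +791B.
Δrequired reserves = 4% × +791B = +31.64B.
Δexcess reserves = Δreserves − Δrequired = +1109B − (+31.64B) = +1077.36 billion.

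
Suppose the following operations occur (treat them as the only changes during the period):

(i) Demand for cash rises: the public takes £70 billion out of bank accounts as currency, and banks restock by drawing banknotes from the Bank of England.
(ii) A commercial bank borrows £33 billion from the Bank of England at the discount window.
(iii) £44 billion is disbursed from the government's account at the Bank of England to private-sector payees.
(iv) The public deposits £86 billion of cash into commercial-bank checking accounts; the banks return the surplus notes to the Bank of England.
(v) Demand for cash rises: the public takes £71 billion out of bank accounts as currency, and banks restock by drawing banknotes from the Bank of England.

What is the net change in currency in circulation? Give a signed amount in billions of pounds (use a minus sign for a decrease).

Bank of England balance sheet:
  Assets:      Loans to banks +£33B
  Liabilities: Bank reserves +£22B, Currency in circulation +£55B, Government deposits −£44B
So the change in currency in circulation is +£55 billion.

+£55 billion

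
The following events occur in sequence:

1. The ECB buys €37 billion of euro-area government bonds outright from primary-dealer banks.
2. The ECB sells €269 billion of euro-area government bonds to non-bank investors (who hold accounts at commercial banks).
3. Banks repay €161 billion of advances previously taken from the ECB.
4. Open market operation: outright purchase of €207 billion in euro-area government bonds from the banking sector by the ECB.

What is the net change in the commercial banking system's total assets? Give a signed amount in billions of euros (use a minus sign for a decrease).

-€430 billion

OMO purchase (from banks) €37 billion: just an asset swap on bank balance sheets → 0.
Asset sale (to non-banks) €269 billion: bank balance sheets shrink → −€269B.
Discount-window repayment €161 billion: bank balance sheets shrink → −€161B.
OMO purchase (from banks) €207 billion: just an asset swap on bank balance sheets → 0.
Net: 0 − 269 − 161 + 0 = -€430 billion.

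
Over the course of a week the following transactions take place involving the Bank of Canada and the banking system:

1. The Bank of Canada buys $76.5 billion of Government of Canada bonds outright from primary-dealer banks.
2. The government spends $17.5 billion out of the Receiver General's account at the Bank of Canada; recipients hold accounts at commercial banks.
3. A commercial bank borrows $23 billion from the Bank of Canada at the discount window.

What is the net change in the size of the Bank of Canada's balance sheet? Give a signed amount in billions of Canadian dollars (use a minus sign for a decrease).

Bank of Canada balance sheet:
  Assets:      Securities +$76.5B, Loans to banks +$23B
  Liabilities: Bank reserves +$117B, Government deposits −$17.5B
Change in total Bank of Canada assets = +$99.5 billion.

+$99.5 billion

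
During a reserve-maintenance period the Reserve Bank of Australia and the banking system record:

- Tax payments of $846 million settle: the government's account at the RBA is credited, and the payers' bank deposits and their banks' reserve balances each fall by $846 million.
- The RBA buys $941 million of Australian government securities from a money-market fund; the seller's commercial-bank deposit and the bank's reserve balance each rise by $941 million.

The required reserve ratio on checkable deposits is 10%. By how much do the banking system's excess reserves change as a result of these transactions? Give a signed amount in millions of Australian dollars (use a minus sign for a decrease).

+$85.5 million

Government account inflow $846 million: reserves −$846M, deposits −$846M.
Asset purchase (from non-banks) $941 million: reserves +$941M, deposits +$941M.
Totals: Δreserves = +$95M, Δdeposits = +$95M.
Δrequired reserves = 10% × +$95M = +$9.5M.
Δexcess reserves = Δreserves − Δrequired = +$95M − (+$9.5M) = +$85.5 million.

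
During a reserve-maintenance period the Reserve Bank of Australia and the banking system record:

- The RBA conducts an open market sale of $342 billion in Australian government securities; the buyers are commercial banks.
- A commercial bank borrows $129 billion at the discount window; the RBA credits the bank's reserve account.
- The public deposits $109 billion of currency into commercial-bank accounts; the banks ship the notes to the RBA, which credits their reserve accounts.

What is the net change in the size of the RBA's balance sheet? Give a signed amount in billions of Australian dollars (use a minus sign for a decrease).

-$213 billion

OMO sale (to banks) $342 billion: an RBA asset is shed → −$342B.
Discount-window loan $129 billion: an RBA asset is acquired → +$129B.
Currency deposit $109 billion: only the composition of liabilities changes → 0.
Net: −342 + 129 + 0 = -$213 billion.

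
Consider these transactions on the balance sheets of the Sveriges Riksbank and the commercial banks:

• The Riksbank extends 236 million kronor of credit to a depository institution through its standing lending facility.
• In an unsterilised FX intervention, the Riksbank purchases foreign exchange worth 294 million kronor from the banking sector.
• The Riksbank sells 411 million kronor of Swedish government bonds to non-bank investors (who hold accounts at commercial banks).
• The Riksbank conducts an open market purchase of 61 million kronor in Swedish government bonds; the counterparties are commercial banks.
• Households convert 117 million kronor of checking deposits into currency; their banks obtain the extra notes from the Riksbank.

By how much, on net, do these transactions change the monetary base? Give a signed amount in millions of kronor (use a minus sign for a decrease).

+180 million

Discount-window loan 236 million kronor: Riksbank balance sheet expands → +236M.
FX purchase 294 million kronor: Riksbank balance sheet expands → +294M.
Asset sale (to non-banks) 411 million kronor: Riksbank balance sheet contracts → −411M.
OMO purchase (from banks) 61 million kronor: Riksbank balance sheet expands → +61M.
Currency withdrawal 117 million kronor: just a shift between currency and reserves — both are base money → 0.
Net: 236 + 294 − 411 + 61 + 0 = +180 million.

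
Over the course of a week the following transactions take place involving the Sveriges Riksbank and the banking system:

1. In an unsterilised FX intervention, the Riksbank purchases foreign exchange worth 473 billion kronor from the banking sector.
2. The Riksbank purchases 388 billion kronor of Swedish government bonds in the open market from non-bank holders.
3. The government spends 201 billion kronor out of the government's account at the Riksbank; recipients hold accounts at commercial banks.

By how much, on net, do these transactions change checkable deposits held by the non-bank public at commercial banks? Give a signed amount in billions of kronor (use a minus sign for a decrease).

Riksbank balance sheet:
  Assets:      Securities +388B, Foreign assets +473B
  Liabilities: Bank reserves +1062B, Government deposits −201B
Commercial banking system:
  Assets:      Reserves at CB +1062B, Foreign assets −473B
  Liabilities: Checkable deposits +589B
So the change in checkable deposits held by the non-bank public at commercial banks is +589 billion.

+589 billion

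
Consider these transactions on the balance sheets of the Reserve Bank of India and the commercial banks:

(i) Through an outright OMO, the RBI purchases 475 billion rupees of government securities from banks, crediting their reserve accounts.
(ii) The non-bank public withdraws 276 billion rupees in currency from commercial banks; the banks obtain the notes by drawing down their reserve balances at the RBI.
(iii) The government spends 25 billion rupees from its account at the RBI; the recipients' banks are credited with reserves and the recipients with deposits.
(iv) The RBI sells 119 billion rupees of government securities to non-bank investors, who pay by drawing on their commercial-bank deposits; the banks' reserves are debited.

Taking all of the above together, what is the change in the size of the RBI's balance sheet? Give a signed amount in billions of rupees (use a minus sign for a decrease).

+356 billion

OMO purchase (from banks) 475 billion rupees: an RBI asset is acquired → +475B.
Currency withdrawal 276 billion rupees: only the composition of liabilities changes → 0.
Government spending 25 billion rupees: only the composition of liabilities changes → 0.
Asset sale (to non-banks) 119 billion rupees: an RBI asset is shed → −119B.
Net: 475 + 0 + 0 − 119 = +356 billion.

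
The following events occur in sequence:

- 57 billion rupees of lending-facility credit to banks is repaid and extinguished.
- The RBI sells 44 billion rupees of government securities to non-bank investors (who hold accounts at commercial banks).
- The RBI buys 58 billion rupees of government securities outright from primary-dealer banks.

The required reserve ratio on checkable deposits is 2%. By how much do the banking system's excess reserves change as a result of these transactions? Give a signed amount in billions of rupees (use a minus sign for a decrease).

Discount-window repayment 57 billion rupees: reserves −57B, deposits 0.
Asset sale (to non-banks) 44 billion rupees: reserves −44B, deposits −44B.
OMO purchase (from banks) 58 billion rupees: reserves +58B, deposits 0.
Totals: Δreserves = −43B, Δdeposits = −44B.
Δrequired reserves = 2% × −44B = −0.88B.
Δexcess reserves = Δreserves − Δrequired = −43B − (−0.88B) = -42.12 billion.

-42.12 billion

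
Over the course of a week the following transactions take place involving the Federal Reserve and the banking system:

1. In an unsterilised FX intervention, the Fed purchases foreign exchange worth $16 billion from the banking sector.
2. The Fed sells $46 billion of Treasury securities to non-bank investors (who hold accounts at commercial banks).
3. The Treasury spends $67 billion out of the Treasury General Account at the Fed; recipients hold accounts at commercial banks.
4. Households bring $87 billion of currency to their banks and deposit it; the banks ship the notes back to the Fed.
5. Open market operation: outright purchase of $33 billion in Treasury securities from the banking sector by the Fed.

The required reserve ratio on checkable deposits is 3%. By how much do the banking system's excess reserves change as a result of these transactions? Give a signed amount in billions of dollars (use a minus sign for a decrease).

+$153.76 billion

FX purchase $16 billion: reserves +$16B, deposits 0.
Asset sale (to non-banks) $46 billion: reserves −$46B, deposits −$46B.
Government spending $67 billion: reserves +$67B, deposits +$67B.
Currency deposit $87 billion: reserves +$87B, deposits +$87B.
OMO purchase (from banks) $33 billion: reserves +$33B, deposits 0.
Totals: Δreserves = +$157B, Δdeposits = +$108B.
Δrequired reserves = 3% × +$108B = +$3.24B.
Δexcess reserves = Δreserves − Δrequired = +$157B − (+$3.24B) = +$153.76 billion.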